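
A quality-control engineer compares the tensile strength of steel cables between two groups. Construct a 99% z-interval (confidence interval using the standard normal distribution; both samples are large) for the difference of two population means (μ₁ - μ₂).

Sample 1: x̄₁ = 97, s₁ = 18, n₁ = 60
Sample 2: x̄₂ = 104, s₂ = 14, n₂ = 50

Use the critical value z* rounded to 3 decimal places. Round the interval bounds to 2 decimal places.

Both samples are large (n₁ = 60 ≥ 30, n₂ = 50 ≥ 30), so a z-interval for the difference of means applies.

Point estimate: x̄₁ - x̄₂ = 97 - 104 = -7

Standard error: SE = √(s₁²/n₁ + s₂²/n₂)
= √(18²/60 + 14²/50)
= √(5.400000 + 3.920000)
= 3.052868

For 99% confidence, z* = 2.576 (from standard normal table)
Margin of error: E = z* × SE = 2.576 × 3.052868 = 7.8642

Z-interval: (x̄₁ - x̄₂) ± E = -7 ± 7.8642 = (-14.8642, 0.8642)

Rounded to 2 decimal places:

(-14.86, 0.86)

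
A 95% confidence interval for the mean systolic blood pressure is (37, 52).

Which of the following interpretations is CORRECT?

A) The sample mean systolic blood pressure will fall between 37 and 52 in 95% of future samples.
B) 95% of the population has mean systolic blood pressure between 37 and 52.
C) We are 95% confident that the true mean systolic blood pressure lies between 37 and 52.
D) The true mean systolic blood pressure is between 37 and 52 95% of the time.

A confidence interval represents our confidence in the procedure, not a probability statement about the parameter.

Key concept: If we repeated this sampling process many times and computed a 95% CI each time, about 95% of those intervals would contain the true population parameter.

For this specific interval (37, 52):
- Midpoint (point estimate): 44.5
- Margin of error: 7.5

The correct interpretation is the one stating confidence that the true parameter lies in the interval — option C.

C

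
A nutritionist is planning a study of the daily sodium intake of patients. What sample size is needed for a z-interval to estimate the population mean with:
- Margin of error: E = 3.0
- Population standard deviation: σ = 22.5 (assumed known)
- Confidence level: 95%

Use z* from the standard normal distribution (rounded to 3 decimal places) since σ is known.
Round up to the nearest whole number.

Using z* since population σ is known (z-interval formula).

For 95% confidence, z* = 1.96 (from standard normal table)

Sample size formula for z-interval: n = (z*σ/E)²

n = (1.96 × 22.5 / 3.0)²
  = (14.700000)²
  = 216.0900

Round up to the nearest whole number: n = 217

217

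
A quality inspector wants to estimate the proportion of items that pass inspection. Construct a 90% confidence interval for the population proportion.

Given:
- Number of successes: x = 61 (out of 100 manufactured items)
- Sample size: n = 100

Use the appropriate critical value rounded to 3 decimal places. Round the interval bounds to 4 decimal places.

Sample proportion: p̂ = 61/100 = 0.610000

Check conditions for normal approximation:
  np̂ = 61 ≥ 10 ✓
  n(1-p̂) = 39 ≥ 10 ✓

The sample is large enough, so use a z-interval (normal approximation) for the proportion.

For 90% confidence, z* = 1.645 (from standard normal table)

Standard error: SE = √(p̂(1-p̂)/n) = √(0.610000×0.390000/100) = 0.04877499

Margin of error: E = z* × SE = 1.645 × 0.04877499 = 0.080235

Z-interval: p̂ ± E = 0.610000 ± 0.080235 = (0.529765, 0.690235)

Rounded to 4 decimal places:

(0.5298, 0.6902)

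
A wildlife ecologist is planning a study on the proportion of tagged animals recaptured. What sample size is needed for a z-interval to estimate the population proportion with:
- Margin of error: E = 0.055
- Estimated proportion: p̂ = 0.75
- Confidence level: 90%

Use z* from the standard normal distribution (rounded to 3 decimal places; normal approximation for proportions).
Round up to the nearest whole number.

Using z* for proportion z-interval (normal approximation).

For 90% confidence, z* = 1.645 (from standard normal table)

Sample size formula for proportion z-interval: n = z*²p̂(1-p̂)/E²

n = 1.645² × 0.75 × 0.25 / 0.055²
  = 2.706025 × 0.1875 / 0.003025
  = 167.7288

Round up to the nearest whole number: n = 168

168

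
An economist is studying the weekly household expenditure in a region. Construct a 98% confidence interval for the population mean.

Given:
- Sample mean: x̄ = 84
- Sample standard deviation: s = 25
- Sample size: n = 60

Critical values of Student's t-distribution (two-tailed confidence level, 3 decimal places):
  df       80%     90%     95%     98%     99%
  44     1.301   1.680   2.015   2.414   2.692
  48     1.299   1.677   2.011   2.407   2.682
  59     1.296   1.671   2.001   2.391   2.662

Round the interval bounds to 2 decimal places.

The population standard deviation σ is unknown (only the sample standard deviation s is given), so use a t-interval with df = n - 1 = 60 - 1 = 59.

For 98% confidence with df = 59, t* = 2.391 (from t-table)

Standard error: SE = s/√n = 25/√60 = 3.227486

Margin of error: E = t* × SE = 2.391 × 3.227486 = 7.7169

T-interval: x̄ ± E = 84 ± 7.7169 = (76.2831, 91.7169)

Rounded to 2 decimal places:

(76.28, 91.72)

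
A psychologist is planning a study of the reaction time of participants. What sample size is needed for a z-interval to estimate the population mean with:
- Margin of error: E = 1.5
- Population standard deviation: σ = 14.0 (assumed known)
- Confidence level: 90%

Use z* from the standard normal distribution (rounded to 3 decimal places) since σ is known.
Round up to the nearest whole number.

Using z* since population σ is known (z-interval formula).

For 90% confidence, z* = 1.645 (from standard normal table)

Sample size formula for z-interval: n = (z*σ/E)²

n = (1.645 × 14.0 / 1.5)²
  = (15.353333)²
  = 235.7248

Round up to the nearest whole number: n = 236

236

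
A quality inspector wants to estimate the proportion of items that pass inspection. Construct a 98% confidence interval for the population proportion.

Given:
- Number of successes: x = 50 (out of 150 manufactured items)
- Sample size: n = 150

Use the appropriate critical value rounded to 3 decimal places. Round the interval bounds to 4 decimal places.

Sample proportion: p̂ = 50/150 = 0.333333

Check conditions for normal approximation:
  np̂ = 50 ≥ 10 ✓
  n(1-p̂) = 100 ≥ 10 ✓

The sample is large enough, so use a z-interval (normal approximation) for the proportion.

For 98% confidence, z* = 2.326 (from standard normal table)

Standard error: SE = √(p̂(1-p̂)/n) = √(0.333333×0.666667/150) = 0.03849002

Margin of error: E = z* × SE = 2.326 × 0.03849002 = 0.089528

Z-interval: p̂ ± E = 0.333333 ± 0.089528 = (0.243806, 0.422861)

Rounded to 4 decimal places:

(0.2438, 0.4229)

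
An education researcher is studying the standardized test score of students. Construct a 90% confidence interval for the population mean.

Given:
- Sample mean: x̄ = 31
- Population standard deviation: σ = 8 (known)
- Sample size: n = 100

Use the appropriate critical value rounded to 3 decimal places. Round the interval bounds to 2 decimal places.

The population standard deviation σ is known, so use a z-interval (standard normal critical value).

For 90% confidence, z* = 1.645 (from standard normal table)

Standard error: SE = σ/√n = 8/√100 = 0.800000

Margin of error: E = z* × SE = 1.645 × 0.800000 = 1.3160

Z-interval: x̄ ± E = 31 ± 1.3160 = (29.6840, 32.3160)

Rounded to 2 decimal places:

(29.68, 32.32)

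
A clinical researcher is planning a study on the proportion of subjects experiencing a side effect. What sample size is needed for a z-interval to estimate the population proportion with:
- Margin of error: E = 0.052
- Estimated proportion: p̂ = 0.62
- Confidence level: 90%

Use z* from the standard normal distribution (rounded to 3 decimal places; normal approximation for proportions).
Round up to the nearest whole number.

Using z* for proportion z-interval (normal approximation).

For 90% confidence, z* = 1.645 (from standard normal table)

Sample size formula for proportion z-interval: n = z*²p̂(1-p̂)/E²

n = 1.645² × 0.62 × 0.38 / 0.052²
  = 2.706025 × 0.2356 / 0.002704
  = 235.7764

Round up to the nearest whole number: n = 236

236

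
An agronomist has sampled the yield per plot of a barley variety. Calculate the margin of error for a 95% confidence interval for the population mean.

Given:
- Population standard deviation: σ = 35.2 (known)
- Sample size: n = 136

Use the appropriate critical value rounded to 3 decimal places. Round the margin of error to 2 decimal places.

The population standard deviation σ is known, so use the z-interval margin of error formula.

For 95% confidence, z* = 1.96 (from standard normal table)

Margin of error formula for z-interval: E = z* × σ/√n

E = 1.96 × 35.2/√136
  = 1.96 × 3.018375
  = 5.9160

Rounded to 2 decimal places:

5.92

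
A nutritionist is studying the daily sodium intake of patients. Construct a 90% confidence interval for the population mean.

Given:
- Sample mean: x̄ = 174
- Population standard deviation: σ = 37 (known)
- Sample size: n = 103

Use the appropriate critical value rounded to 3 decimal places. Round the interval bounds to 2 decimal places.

The population standard deviation σ is known, so use a z-interval (standard normal critical value).

For 90% confidence, z* = 1.645 (from standard normal table)

Standard error: SE = σ/√n = 37/√103 = 3.645718

Margin of error: E = z* × SE = 1.645 × 3.645718 = 5.9972

Z-interval: x̄ ± E = 174 ± 5.9972 = (168.0028, 179.9972)

Rounded to 2 decimal places:

(168.00, 180.00)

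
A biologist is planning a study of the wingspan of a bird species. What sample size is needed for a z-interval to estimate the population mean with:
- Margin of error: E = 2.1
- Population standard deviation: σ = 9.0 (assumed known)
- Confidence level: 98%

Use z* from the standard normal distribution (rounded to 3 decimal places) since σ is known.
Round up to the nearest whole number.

Using z* since population σ is known (z-interval formula).

For 98% confidence, z* = 2.326 (from standard normal table)

Sample size formula for z-interval: n = (z*σ/E)²

n = (2.326 × 9.0 / 2.1)²
  = (9.968571)²
  = 99.3724

Round up to the nearest whole number: n = 100

100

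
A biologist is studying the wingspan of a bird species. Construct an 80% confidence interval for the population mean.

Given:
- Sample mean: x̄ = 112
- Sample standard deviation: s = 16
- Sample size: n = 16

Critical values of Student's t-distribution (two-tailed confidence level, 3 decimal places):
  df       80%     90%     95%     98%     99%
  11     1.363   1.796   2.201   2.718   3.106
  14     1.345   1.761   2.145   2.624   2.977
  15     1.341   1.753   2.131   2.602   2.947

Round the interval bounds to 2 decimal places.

The population standard deviation σ is unknown (only the sample standard deviation s is given), so use a t-interval with df = n - 1 = 16 - 1 = 15.

For 80% confidence with df = 15, t* = 1.341 (from t-table)

Standard error: SE = s/√n = 16/√16 = 4.000000

Margin of error: E = t* × SE = 1.341 × 4.000000 = 5.3640

T-interval: x̄ ± E = 112 ± 5.3640 = (106.6360, 117.3640)

Rounded to 2 decimal places:

(106.64, 117.36)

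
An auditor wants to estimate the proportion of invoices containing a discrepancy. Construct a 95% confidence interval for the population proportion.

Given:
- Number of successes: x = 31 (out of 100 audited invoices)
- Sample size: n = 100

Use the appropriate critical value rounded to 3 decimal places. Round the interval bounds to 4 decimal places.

Sample proportion: p̂ = 31/100 = 0.310000

Check conditions for normal approximation:
  np̂ = 31 ≥ 10 ✓
  n(1-p̂) = 69 ≥ 10 ✓

The sample is large enough, so use a z-interval (normal approximation) for the proportion.

For 95% confidence, z* = 1.96 (from standard normal table)

Standard error: SE = √(p̂(1-p̂)/n) = √(0.310000×0.690000/100) = 0.04624932

Margin of error: E = z* × SE = 1.96 × 0.04624932 = 0.090649

Z-interval: p̂ ± E = 0.310000 ± 0.090649 = (0.219351, 0.400649)

Rounded to 4 decimal places:

(0.2194, 0.4006)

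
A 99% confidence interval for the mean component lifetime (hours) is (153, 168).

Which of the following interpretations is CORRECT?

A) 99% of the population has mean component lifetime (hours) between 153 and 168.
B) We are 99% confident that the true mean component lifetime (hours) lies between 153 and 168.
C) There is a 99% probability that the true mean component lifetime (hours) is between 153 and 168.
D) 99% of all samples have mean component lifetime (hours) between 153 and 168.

A confidence interval represents our confidence in the procedure, not a probability statement about the parameter.

Key concept: If we repeated this sampling process many times and computed a 99% CI each time, about 99% of those intervals would contain the true population parameter.

For this specific interval (153, 168):
- Midpoint (point estimate): 160.5
- Margin of error: 7.5

The correct interpretation is the one stating confidence that the true parameter lies in the interval — option B.

B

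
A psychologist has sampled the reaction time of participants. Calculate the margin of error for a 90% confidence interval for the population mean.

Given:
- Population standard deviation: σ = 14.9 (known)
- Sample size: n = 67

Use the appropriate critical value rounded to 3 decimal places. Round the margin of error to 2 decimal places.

The population standard deviation σ is known, so use the z-interval margin of error formula.

For 90% confidence, z* = 1.645 (from standard normal table)

Margin of error formula for z-interval: E = z* × σ/√n

E = 1.645 × 14.9/√67
  = 1.645 × 1.820325
  = 2.9944

Rounded to 2 decimal places:

2.99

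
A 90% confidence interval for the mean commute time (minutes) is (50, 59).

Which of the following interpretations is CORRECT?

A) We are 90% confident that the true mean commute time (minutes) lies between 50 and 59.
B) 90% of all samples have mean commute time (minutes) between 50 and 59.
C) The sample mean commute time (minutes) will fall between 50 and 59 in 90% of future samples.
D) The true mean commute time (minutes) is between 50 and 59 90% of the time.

A confidence interval represents our confidence in the procedure, not a probability statement about the parameter.

Key concept: If we repeated this sampling process many times and computed a 90% CI each time, about 90% of those intervals would contain the true population parameter.

For this specific interval (50, 59):
- Midpoint (point estimate): 54.5
- Margin of error: 4.5

The correct interpretation is the one stating confidence that the true parameter lies in the interval — option A.

A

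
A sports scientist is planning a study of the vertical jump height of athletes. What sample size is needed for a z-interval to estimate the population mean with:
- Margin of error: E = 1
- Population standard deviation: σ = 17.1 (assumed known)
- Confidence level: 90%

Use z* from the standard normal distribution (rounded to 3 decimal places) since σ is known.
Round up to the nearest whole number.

Using z* since population σ is known (z-interval formula).

For 90% confidence, z* = 1.645 (from standard normal table)

Sample size formula for z-interval: n = (z*σ/E)²

n = (1.645 × 17.1 / 1)²
  = (28.129500)²
  = 791.2688

Round up to the nearest whole number: n = 792

792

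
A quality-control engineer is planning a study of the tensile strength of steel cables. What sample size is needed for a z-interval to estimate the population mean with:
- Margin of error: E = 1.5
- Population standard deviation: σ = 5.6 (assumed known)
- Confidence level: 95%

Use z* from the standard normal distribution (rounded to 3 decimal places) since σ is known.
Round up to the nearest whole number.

Using z* since population σ is known (z-interval formula).

For 95% confidence, z* = 1.96 (from standard normal table)

Sample size formula for z-interval: n = (z*σ/E)²

n = (1.96 × 5.6 / 1.5)²
  = (7.317333)²
  = 53.5434

Round up to the nearest whole number: n = 54

54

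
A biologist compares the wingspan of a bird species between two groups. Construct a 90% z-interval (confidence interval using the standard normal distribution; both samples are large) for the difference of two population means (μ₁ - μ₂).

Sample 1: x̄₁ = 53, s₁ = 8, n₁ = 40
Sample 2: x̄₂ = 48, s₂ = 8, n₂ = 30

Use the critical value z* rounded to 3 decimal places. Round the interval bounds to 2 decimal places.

Both samples are large (n₁ = 40 ≥ 30, n₂ = 30 ≥ 30), so a z-interval for the difference of means applies.

Point estimate: x̄₁ - x̄₂ = 53 - 48 = 5

Standard error: SE = √(s₁²/n₁ + s₂²/n₂)
= √(8²/40 + 8²/30)
= √(1.600000 + 2.133333)
= 1.932184

For 90% confidence, z* = 1.645 (from standard normal table)
Margin of error: E = z* × SE = 1.645 × 1.932184 = 3.1784

Z-interval: (x̄₁ - x̄₂) ± E = 5 ± 3.1784 = (1.8216, 8.1784)

Rounded to 2 decimal places:

(1.82, 8.18)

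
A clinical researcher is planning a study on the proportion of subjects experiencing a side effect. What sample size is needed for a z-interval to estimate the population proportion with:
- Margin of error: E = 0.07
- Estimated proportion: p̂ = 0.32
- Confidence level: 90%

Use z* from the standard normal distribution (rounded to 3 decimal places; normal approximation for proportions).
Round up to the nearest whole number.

Using z* for proportion z-interval (normal approximation).

For 90% confidence, z* = 1.645 (from standard normal table)

Sample size formula for proportion z-interval: n = z*²p̂(1-p̂)/E²

n = 1.645² × 0.32 × 0.68 / 0.07²
  = 2.706025 × 0.2176 / 0.0049
  = 120.1696

Round up to the nearest whole number: n = 121

121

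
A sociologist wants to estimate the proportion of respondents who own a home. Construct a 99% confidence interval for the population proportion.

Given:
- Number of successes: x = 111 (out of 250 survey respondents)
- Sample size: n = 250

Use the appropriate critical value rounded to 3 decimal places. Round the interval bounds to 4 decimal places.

Sample proportion: p̂ = 111/250 = 0.444000

Check conditions for normal approximation:
  np̂ = 111 ≥ 10 ✓
  n(1-p̂) = 139 ≥ 10 ✓

The sample is large enough, so use a z-interval (normal approximation) for the proportion.

For 99% confidence, z* = 2.576 (from standard normal table)

Standard error: SE = √(p̂(1-p̂)/n) = √(0.444000×0.556000/250) = 0.03142381

Margin of error: E = z* × SE = 2.576 × 0.03142381 = 0.080948

Z-interval: p̂ ± E = 0.444000 ± 0.080948 = (0.363052, 0.524948)

Rounded to 4 decimal places:

(0.3631, 0.5249)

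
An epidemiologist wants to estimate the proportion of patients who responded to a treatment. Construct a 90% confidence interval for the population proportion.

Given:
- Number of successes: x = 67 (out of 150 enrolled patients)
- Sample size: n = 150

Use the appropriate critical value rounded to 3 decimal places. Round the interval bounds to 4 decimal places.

Sample proportion: p̂ = 67/150 = 0.446667

Check conditions for normal approximation:
  np̂ = 67 ≥ 10 ✓
  n(1-p̂) = 83 ≥ 10 ✓

The sample is large enough, so use a z-interval (normal approximation) for the proportion.

For 90% confidence, z* = 1.645 (from standard normal table)

Standard error: SE = √(p̂(1-p̂)/n) = √(0.446667×0.553333/150) = 0.04059192

Margin of error: E = z* × SE = 1.645 × 0.04059192 = 0.066774

Z-interval: p̂ ± E = 0.446667 ± 0.066774 = (0.379893, 0.513440)

Rounded to 4 decimal places:

(0.3799, 0.5134)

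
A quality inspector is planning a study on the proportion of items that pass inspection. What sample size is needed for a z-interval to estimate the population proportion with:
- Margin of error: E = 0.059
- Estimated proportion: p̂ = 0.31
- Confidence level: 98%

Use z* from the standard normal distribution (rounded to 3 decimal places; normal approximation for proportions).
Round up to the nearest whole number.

Using z* for proportion z-interval (normal approximation).

For 98% confidence, z* = 2.326 (from standard normal table)

Sample size formula for proportion z-interval: n = z*²p̂(1-p̂)/E²

n = 2.326² × 0.31 × 0.69 / 0.059²
  = 5.410276 × 0.2139 / 0.003481
  = 332.4499

Round up to the nearest whole number: n = 333

333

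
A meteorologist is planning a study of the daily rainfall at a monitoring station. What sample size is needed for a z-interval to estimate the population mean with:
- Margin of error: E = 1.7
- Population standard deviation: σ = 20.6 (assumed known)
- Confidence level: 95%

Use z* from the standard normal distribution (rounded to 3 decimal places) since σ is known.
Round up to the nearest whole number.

Using z* since population σ is known (z-interval formula).

For 95% confidence, z* = 1.96 (from standard normal table)

Sample size formula for z-interval: n = (z*σ/E)²

n = (1.96 × 20.6 / 1.7)²
  = (23.750588)²
  = 564.0904

Round up to the nearest whole number: n = 565

565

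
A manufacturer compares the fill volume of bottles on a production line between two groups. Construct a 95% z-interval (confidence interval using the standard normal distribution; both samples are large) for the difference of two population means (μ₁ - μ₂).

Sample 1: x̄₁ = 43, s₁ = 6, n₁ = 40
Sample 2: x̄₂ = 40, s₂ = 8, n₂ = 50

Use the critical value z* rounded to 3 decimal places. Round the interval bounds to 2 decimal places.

Both samples are large (n₁ = 40 ≥ 30, n₂ = 50 ≥ 30), so a z-interval for the difference of means applies.

Point estimate: x̄₁ - x̄₂ = 43 - 40 = 3

Standard error: SE = √(s₁²/n₁ + s₂²/n₂)
= √(6²/40 + 8²/50)
= √(0.900000 + 1.280000)
= 1.476482

For 95% confidence, z* = 1.96 (from standard normal table)
Margin of error: E = z* × SE = 1.96 × 1.476482 = 2.8939

Z-interval: (x̄₁ - x̄₂) ± E = 3 ± 2.8939 = (0.1061, 5.8939)

Rounded to 2 decimal places:

(0.11, 5.89)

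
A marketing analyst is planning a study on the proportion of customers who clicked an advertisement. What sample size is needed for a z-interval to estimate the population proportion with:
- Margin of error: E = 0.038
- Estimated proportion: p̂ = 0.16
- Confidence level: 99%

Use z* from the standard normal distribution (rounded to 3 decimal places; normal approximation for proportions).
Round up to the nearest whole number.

Using z* for proportion z-interval (normal approximation).

For 99% confidence, z* = 2.576 (from standard normal table)

Sample size formula for proportion z-interval: n = z*²p̂(1-p̂)/E²

n = 2.576² × 0.16 × 0.84 / 0.038²
  = 6.635776 × 0.1344 / 0.001444
  = 617.6235

Round up to the nearest whole number: n = 618

618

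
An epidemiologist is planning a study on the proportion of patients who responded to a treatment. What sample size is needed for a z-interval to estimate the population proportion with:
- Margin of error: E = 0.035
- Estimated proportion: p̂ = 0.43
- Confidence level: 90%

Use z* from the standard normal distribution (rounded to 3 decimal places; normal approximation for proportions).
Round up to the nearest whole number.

Using z* for proportion z-interval (normal approximation).

For 90% confidence, z* = 1.645 (from standard normal table)

Sample size formula for proportion z-interval: n = z*²p̂(1-p̂)/E²

n = 1.645² × 0.43 × 0.57 / 0.035²
  = 2.706025 × 0.2451 / 0.001225
  = 541.4259

Round up to the nearest whole number: n = 542

542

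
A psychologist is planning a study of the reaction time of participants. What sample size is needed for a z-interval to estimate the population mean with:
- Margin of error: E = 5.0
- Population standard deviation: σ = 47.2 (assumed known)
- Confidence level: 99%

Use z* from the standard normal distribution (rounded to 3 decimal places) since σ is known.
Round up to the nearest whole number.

Using z* since population σ is known (z-interval formula).

For 99% confidence, z* = 2.576 (from standard normal table)

Sample size formula for z-interval: n = (z*σ/E)²

n = (2.576 × 47.2 / 5.0)²
  = (24.317440)²
  = 591.3379

Round up to the nearest whole number: n = 592

592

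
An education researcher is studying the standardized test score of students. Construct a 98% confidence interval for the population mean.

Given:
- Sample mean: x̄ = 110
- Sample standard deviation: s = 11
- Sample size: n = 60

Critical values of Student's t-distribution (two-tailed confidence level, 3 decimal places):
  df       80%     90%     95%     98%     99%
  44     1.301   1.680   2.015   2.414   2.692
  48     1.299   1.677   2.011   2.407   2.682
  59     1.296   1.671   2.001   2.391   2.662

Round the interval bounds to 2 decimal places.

The population standard deviation σ is unknown (only the sample standard deviation s is given), so use a t-interval with df = n - 1 = 60 - 1 = 59.

For 98% confidence with df = 59, t* = 2.391 (from t-table)

Standard error: SE = s/√n = 11/√60 = 1.420094

Margin of error: E = t* × SE = 2.391 × 1.420094 = 3.3954

T-interval: x̄ ± E = 110 ± 3.3954 = (106.6046, 113.3954)

Rounded to 2 decimal places:

(106.60, 113.40)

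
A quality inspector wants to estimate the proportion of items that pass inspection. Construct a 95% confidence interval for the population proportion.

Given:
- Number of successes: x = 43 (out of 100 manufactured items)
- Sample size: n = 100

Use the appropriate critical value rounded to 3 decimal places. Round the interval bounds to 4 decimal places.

Sample proportion: p̂ = 43/100 = 0.430000

Check conditions for normal approximation:
  np̂ = 43 ≥ 10 ✓
  n(1-p̂) = 57 ≥ 10 ✓

The sample is large enough, so use a z-interval (normal approximation) for the proportion.

For 95% confidence, z* = 1.96 (from standard normal table)

Standard error: SE = √(p̂(1-p̂)/n) = √(0.430000×0.570000/100) = 0.04950758

Margin of error: E = z* × SE = 1.96 × 0.04950758 = 0.097035

Z-interval: p̂ ± E = 0.430000 ± 0.097035 = (0.332965, 0.527035)

Rounded to 4 decimal places:

(0.3330, 0.5270)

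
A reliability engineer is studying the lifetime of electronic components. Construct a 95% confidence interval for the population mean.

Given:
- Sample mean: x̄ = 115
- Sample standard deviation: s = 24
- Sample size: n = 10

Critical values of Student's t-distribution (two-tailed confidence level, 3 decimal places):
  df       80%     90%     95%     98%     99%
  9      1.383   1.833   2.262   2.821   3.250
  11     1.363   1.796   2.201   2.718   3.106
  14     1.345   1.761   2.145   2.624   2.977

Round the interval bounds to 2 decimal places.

The population standard deviation σ is unknown (only the sample standard deviation s is given), so use a t-interval with df = n - 1 = 10 - 1 = 9.

For 95% confidence with df = 9, t* = 2.262 (from t-table)

Standard error: SE = s/√n = 24/√10 = 7.589466

Margin of error: E = t* × SE = 2.262 × 7.589466 = 17.1674

T-interval: x̄ ± E = 115 ± 17.1674 = (97.8326, 132.1674)

Rounded to 2 decimal places:

(97.83, 132.17)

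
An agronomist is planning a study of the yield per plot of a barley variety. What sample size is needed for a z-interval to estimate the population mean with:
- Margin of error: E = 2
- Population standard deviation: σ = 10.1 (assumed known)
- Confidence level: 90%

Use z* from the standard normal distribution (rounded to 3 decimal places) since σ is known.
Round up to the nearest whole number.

Using z* since population σ is known (z-interval formula).

For 90% confidence, z* = 1.645 (from standard normal table)

Sample size formula for z-interval: n = (z*σ/E)²

n = (1.645 × 10.1 / 2)²
  = (8.307250)²
  = 69.0104

Round up to the nearest whole number: n = 70

70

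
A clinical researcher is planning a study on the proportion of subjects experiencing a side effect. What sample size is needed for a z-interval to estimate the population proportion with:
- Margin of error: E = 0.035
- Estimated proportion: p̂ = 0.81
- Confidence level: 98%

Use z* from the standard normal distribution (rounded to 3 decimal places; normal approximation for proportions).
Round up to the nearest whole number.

Using z* for proportion z-interval (normal approximation).

For 98% confidence, z* = 2.326 (from standard normal table)

Sample size formula for proportion z-interval: n = z*²p̂(1-p̂)/E²

n = 2.326² × 0.81 × 0.19 / 0.035²
  = 5.410276 × 0.1539 / 0.001225
  = 679.7073

Round up to the nearest whole number: n = 680

680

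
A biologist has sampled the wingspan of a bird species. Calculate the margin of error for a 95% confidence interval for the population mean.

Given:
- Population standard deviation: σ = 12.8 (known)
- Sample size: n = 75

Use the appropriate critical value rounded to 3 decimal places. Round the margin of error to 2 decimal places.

The population standard deviation σ is known, so use the z-interval margin of error formula.

For 95% confidence, z* = 1.96 (from standard normal table)

Margin of error formula for z-interval: E = z* × σ/√n

E = 1.96 × 12.8/√75
  = 1.96 × 1.478017
  = 2.8969

Rounded to 2 decimal places:

2.90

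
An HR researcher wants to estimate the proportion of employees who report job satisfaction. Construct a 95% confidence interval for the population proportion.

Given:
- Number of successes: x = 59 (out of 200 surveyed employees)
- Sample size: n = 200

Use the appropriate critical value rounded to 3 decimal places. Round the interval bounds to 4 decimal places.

Sample proportion: p̂ = 59/200 = 0.295000

Check conditions for normal approximation:
  np̂ = 59 ≥ 10 ✓
  n(1-p̂) = 141 ≥ 10 ✓

The sample is large enough, so use a z-interval (normal approximation) for the proportion.

For 95% confidence, z* = 1.96 (from standard normal table)

Standard error: SE = √(p̂(1-p̂)/n) = √(0.295000×0.705000/200) = 0.03224709

Margin of error: E = z* × SE = 1.96 × 0.03224709 = 0.063204

Z-interval: p̂ ± E = 0.295000 ± 0.063204 = (0.231796, 0.358204)

Rounded to 4 decimal places:

(0.2318, 0.3582)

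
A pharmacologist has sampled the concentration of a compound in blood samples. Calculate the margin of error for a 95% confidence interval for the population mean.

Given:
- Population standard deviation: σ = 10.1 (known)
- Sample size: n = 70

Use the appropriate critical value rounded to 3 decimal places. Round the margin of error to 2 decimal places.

The population standard deviation σ is known, so use the z-interval margin of error formula.

For 95% confidence, z* = 1.96 (from standard normal table)

Margin of error formula for z-interval: E = z* × σ/√n

E = 1.96 × 10.1/√70
  = 1.96 × 1.207181
  = 2.3661

Rounded to 2 decimal places:

2.37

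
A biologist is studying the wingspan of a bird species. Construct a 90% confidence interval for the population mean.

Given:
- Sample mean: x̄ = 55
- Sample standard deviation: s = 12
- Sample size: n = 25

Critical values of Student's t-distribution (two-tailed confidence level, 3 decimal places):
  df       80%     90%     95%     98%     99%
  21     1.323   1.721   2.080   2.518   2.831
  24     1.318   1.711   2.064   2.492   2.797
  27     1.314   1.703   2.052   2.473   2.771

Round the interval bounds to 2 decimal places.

The population standard deviation σ is unknown (only the sample standard deviation s is given), so use a t-interval with df = n - 1 = 25 - 1 = 24.

For 90% confidence with df = 24, t* = 1.711 (from t-table)

Standard error: SE = s/√n = 12/√25 = 2.400000

Margin of error: E = t* × SE = 1.711 × 2.400000 = 4.1064

T-interval: x̄ ± E = 55 ± 4.1064 = (50.8936, 59.1064)

Rounded to 2 decimal places:

(50.89, 59.11)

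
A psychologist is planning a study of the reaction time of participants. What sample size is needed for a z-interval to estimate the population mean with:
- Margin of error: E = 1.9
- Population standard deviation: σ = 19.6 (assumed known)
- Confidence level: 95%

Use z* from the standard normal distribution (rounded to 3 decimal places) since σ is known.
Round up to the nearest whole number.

Using z* since population σ is known (z-interval formula).

For 95% confidence, z* = 1.96 (from standard normal table)

Sample size formula for z-interval: n = (z*σ/E)²

n = (1.96 × 19.6 / 1.9)²
  = (20.218947)²
  = 408.8058

Round up to the nearest whole number: n = 409

409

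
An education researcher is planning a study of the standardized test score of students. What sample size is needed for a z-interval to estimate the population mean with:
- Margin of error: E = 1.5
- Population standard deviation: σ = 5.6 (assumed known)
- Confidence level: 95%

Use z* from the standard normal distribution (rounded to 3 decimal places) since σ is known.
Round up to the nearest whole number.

Using z* since population σ is known (z-interval formula).

For 95% confidence, z* = 1.96 (from standard normal table)

Sample size formula for z-interval: n = (z*σ/E)²

n = (1.96 × 5.6 / 1.5)²
  = (7.317333)²
  = 53.5434

Round up to the nearest whole number: n = 54

54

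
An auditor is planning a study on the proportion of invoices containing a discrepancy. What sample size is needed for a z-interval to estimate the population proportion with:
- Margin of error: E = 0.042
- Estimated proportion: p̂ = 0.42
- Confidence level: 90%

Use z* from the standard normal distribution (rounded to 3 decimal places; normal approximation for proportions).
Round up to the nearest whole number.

Using z* for proportion z-interval (normal approximation).

For 90% confidence, z* = 1.645 (from standard normal table)

Sample size formula for proportion z-interval: n = z*²p̂(1-p̂)/E²

n = 1.645² × 0.42 × 0.58 / 0.042²
  = 2.706025 × 0.2436 / 0.001764
  = 373.6892

Round up to the nearest whole number: n = 374

374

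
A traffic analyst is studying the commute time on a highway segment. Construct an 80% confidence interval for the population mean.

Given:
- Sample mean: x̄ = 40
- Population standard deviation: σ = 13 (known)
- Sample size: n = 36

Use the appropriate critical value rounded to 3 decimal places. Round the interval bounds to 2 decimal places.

The population standard deviation σ is known, so use a z-interval (standard normal critical value).

For 80% confidence, z* = 1.282 (from standard normal table)

Standard error: SE = σ/√n = 13/√36 = 2.166667

Margin of error: E = z* × SE = 1.282 × 2.166667 = 2.7777

Z-interval: x̄ ± E = 40 ± 2.7777 = (37.2223, 42.7777)

Rounded to 2 decimal places:

(37.22, 42.78)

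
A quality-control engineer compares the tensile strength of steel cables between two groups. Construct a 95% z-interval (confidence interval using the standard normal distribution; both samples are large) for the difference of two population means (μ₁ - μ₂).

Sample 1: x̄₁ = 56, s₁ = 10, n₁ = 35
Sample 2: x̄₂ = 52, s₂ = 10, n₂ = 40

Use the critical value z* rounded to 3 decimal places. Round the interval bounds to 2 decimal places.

Both samples are large (n₁ = 35 ≥ 30, n₂ = 40 ≥ 30), so a z-interval for the difference of means applies.

Point estimate: x̄₁ - x̄₂ = 56 - 52 = 4

Standard error: SE = √(s₁²/n₁ + s₂²/n₂)
= √(10²/35 + 10²/40)
= √(2.857143 + 2.500000)
= 2.314550

For 95% confidence, z* = 1.96 (from standard normal table)
Margin of error: E = z* × SE = 1.96 × 2.314550 = 4.5365

Z-interval: (x̄₁ - x̄₂) ± E = 4 ± 4.5365 = (-0.5365, 8.5365)

Rounded to 2 decimal places:

(-0.54, 8.54)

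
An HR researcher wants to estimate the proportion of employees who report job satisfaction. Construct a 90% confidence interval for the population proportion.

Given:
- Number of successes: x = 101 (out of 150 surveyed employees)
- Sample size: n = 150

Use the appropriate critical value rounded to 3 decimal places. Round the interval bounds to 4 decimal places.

Sample proportion: p̂ = 101/150 = 0.673333

Check conditions for normal approximation:
  np̂ = 101 ≥ 10 ✓
  n(1-p̂) = 49 ≥ 10 ✓

The sample is large enough, so use a z-interval (normal approximation) for the proportion.

For 90% confidence, z* = 1.645 (from standard normal table)

Standard error: SE = √(p̂(1-p̂)/n) = √(0.673333×0.326667/150) = 0.03829322

Margin of error: E = z* × SE = 1.645 × 0.03829322 = 0.062992

Z-interval: p̂ ± E = 0.673333 ± 0.062992 = (0.610341, 0.736326)

Rounded to 4 decimal places:

(0.6103, 0.7363)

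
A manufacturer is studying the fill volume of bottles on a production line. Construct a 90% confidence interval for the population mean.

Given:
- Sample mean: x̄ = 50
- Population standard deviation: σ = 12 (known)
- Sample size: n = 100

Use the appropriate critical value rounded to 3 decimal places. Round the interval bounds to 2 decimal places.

The population standard deviation σ is known, so use a z-interval (standard normal critical value).

For 90% confidence, z* = 1.645 (from standard normal table)

Standard error: SE = σ/√n = 12/√100 = 1.200000

Margin of error: E = z* × SE = 1.645 × 1.200000 = 1.9740

Z-interval: x̄ ± E = 50 ± 1.9740 = (48.0260, 51.9740)

Rounded to 2 decimal places:

(48.03, 51.97)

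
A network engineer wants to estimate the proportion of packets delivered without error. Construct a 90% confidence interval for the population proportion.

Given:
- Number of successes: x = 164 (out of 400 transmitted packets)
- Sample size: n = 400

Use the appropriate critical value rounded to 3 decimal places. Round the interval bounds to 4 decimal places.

Sample proportion: p̂ = 164/400 = 0.410000

Check conditions for normal approximation:
  np̂ = 164 ≥ 10 ✓
  n(1-p̂) = 236 ≥ 10 ✓

The sample is large enough, so use a z-interval (normal approximation) for the proportion.

For 90% confidence, z* = 1.645 (from standard normal table)

Standard error: SE = √(p̂(1-p̂)/n) = √(0.410000×0.590000/400) = 0.02459167

Margin of error: E = z* × SE = 1.645 × 0.02459167 = 0.040453

Z-interval: p̂ ± E = 0.410000 ± 0.040453 = (0.369547, 0.450453)

Rounded to 4 decimal places:

(0.3695, 0.4505)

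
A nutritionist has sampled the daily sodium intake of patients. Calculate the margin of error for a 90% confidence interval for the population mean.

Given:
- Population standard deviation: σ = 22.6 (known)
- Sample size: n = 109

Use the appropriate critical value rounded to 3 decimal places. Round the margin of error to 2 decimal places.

The population standard deviation σ is known, so use the z-interval margin of error formula.

For 90% confidence, z* = 1.645 (from standard normal table)

Margin of error formula for z-interval: E = z* × σ/√n

E = 1.645 × 22.6/√109
  = 1.645 × 2.164687
  = 3.5609

Rounded to 2 decimal places:

3.56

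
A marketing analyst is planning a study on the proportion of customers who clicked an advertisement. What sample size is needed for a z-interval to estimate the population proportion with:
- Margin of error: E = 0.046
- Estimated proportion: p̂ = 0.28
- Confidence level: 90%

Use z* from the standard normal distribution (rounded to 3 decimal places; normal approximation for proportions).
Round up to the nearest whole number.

Using z* for proportion z-interval (normal approximation).

For 90% confidence, z* = 1.645 (from standard normal table)

Sample size formula for proportion z-interval: n = z*²p̂(1-p̂)/E²

n = 1.645² × 0.28 × 0.72 / 0.046²
  = 2.706025 × 0.2016 / 0.002116
  = 257.8141

Round up to the nearest whole number: n = 258

258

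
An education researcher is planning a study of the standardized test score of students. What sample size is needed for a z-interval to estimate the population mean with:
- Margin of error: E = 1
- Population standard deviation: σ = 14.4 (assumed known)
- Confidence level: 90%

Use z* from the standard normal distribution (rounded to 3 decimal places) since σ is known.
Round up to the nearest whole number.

Using z* since population σ is known (z-interval formula).

For 90% confidence, z* = 1.645 (from standard normal table)

Sample size formula for z-interval: n = (z*σ/E)²

n = (1.645 × 14.4 / 1)²
  = (23.688000)²
  = 561.1213

Round up to the nearest whole number: n = 562

562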